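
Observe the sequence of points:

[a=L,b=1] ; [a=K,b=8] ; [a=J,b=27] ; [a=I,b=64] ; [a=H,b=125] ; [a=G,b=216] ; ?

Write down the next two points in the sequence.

A: L, K, J, I, H, G → F → E (letters move back 1 place in the alphabet).
B goes 1, 8, 27, 64, 125, 216 → 343 → 512 (perfect cubes: 1³, 2³, 3³, …).
So the next two points are [a=F,b=343] and [a=E,b=512].

[a=F,b=343], [a=E,b=512]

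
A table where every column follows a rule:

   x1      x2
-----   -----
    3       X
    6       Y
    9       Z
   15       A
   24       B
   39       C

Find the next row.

63  D

Column x1 — each term is the sum of the two before it: 3, 6, 9, 15, 24, 39 → 63.
Column x2 — letters move forward 1 place in the alphabet, wrapping Z→A: X, Y, Z, A, B, C → D.
Combining the parts gives 63  D.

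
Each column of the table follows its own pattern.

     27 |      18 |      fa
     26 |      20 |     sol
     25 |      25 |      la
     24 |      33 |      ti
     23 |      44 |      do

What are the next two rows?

22  58  re; 21  75  mi

For the first component, −1 each step: 27, 26, 25, 24, 23 → 22 → 21.
Second component: differences are 2, 5, 8, … (increasing by 3 each time); 18, 20, 25, 33, 44 → 58 → 75.
Note: fa, sol, la, ti, do → re → mi (runs through the solfège scale do→ti).
Putting the parts together: 22  58  re and then 21  75  mi.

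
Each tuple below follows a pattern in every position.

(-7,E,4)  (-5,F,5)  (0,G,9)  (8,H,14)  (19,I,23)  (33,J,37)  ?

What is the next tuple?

(50,K,60)

First slot: differences are 2, 5, 8, … (increasing by 3 each time); -7, -5, 0, 8, 19, 33 → 50.
Letter: E, F, G, H, I, J → K (letters move forward 1 place in the alphabet).
For the third slot, each term is the sum of the two before it: 4, 5, 9, 14, 23, 37 → 60.
Combining the parts gives (50,K,60).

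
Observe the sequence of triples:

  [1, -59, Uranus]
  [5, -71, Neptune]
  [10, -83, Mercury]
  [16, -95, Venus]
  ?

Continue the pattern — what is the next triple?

[23, -107, Earth]

First component — differences are 4, 5, 6, … (increasing by 1 each time): 1, 5, 10, 16 → 23.
Second component: −12 each step; -59, -71, -83, -95 → -107.
Planet — runs through the planets Mercury→Neptune: Uranus, Neptune, Mercury, Venus → Earth.
So the next triple is [23, -107, Earth].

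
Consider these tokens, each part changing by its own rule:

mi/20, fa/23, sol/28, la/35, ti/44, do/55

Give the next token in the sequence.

re/68

Note goes mi, fa, sol, la, ti, do → re (runs through the solfège scale do→ti).
Second component: 20, 23, 28, 35, 44, 55 → 68 (differences are 3, 5, 7, … (increasing by 2 each time)).
So the next token is re/68.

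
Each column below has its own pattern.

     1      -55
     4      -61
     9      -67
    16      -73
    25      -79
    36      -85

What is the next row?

49  -91

First component: perfect squares: 1², 2², 3², …, so 1, 4, 9, 16, 25, 36 → 49.
Second component: −6 each step; -55, -61, -67, -73, -79, -85 → -91.
So the next row is 49  -91.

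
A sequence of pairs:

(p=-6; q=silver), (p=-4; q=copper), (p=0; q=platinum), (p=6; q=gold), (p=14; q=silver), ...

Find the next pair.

P: differences are 2, 4, 6, … (increasing by 2 each time), so -6, -4, 0, 6, 14 → 24.
Q goes silver, copper, platinum, gold, silver → copper (repeats silver → copper → platinum → gold).
So the next pair is (p=24; q=copper).

(p=24; q=copper)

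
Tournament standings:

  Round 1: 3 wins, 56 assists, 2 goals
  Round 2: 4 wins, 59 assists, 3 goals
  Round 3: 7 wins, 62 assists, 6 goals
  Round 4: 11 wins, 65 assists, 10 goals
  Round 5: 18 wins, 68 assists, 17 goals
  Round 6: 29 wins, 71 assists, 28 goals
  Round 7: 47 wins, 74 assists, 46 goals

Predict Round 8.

Wins goes 3, 4, 7, 11, 18, 29, 47 → 76 (each term is the sum of the two before it).
Assists: 56, 59, 62, 65, 68, 71, 74 → 77 (+3 each step).
Goals: always 1 less than the wins, so 2, 3, 6, 10, 17, 28, 46 → 75.
So the next line is 76 wins, 77 assists, 75 goals.

76 wins, 77 assists, 75 goals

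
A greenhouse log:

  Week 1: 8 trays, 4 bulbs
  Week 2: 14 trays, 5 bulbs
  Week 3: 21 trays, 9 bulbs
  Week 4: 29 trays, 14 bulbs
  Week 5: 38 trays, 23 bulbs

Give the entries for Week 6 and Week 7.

48 trays, 37 bulbs; 59 trays, 60 bulbs

Trays goes 8, 14, 21, 29, 38 → 48 → 59 (differences are 6, 7, 8, … (increasing by 1 each time)).
Bulbs — each term is the sum of the two before it: 4, 5, 9, 14, 23 → 37 → 60.
Putting the parts together: 48 trays, 37 bulbs and then 59 trays, 60 bulbs.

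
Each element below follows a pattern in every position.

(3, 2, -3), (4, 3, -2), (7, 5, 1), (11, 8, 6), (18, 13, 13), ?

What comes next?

First entry — each term is the sum of the two before it: 3, 4, 7, 11, 18 → 29.
Second entry: each term is the sum of the two before it; 2, 3, 5, 8, 13 → 21.
For the third entry, differences are 1, 3, 5, … (increasing by 2 each time): -3, -2, 1, 6, 13 → 22.
Putting it together: (29, 21, 22).

(29, 21, 22)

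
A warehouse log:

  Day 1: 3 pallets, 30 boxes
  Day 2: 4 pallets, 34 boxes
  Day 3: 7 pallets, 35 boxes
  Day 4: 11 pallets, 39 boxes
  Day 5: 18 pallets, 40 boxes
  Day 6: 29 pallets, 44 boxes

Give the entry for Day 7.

Pallets: 3, 4, 7, 11, 18, 29 → 47 (each term is the sum of the two before it).
Boxes: alternating steps +4, +1, +4, +1, …; 30, 34, 35, 39, 40, 44 → 45.
So the next row is 47 pallets, 45 boxes.

47 pallets, 45 boxes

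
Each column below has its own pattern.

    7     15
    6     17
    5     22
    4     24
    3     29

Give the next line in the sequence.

2  31

First component: −1 each step; 7, 6, 5, 4, 3 → 2.
Second component goes 15, 17, 22, 24, 29 → 31 (alternating steps +2, +5, +2, +5, …).
So the next line is 2  31.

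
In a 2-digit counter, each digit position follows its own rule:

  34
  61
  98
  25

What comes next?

First digit — +3 each step, mod 10: 3, 6, 9, 2 → 5.
Second digit: −3 each step, mod 10, so 4, 1, 8, 5 → 2.
Combining the parts gives 52.

52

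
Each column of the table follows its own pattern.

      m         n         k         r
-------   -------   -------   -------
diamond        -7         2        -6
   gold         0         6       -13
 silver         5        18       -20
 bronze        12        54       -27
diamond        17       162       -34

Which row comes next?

Column m: repeats diamond → gold → silver → bronze, so diamond, gold, silver, bronze, diamond → gold.
Column n: alternating steps +7, +5, +7, +5, …, so -7, 0, 5, 12, 17 → 24.
Column k: 2, 6, 18, 54, 162 → 486 (×3 each step).
Column r goes -6, -13, -20, -27, -34 → -41 (−7 each step).
Combining the parts gives gold  24  486  -41.

gold  24  486  -41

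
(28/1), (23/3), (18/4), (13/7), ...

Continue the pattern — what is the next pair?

(8/11)

First coordinate: 28, 23, 18, 13 → 8 (−5 each step).
Second coordinate goes 1, 3, 4, 7 → 11 (each term is the sum of the two before it).
Combining the parts gives (8/11).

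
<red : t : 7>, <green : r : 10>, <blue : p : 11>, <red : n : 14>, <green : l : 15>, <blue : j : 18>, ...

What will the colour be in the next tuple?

red

Colour — repeats red → green → blue: red, green, blue, red, green, blue → red.
Letter: letters move back 2 places in the alphabet, so t, r, p, n, l, j → h.
Third part: 7, 10, 11, 14, 15, 18 → 19 (alternating steps +3, +1, +3, +1, …).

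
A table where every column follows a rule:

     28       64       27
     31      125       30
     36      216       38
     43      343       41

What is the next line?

First component — differences are 3, 5, 7, … (increasing by 2 each time): 28, 31, 36, 43 → 52.
Second component: perfect cubes: 4³, 5³, 6³, …; 64, 125, 216, 343 → 512.
For the third component, alternating steps +3, +8, +3, +8, …: 27, 30, 38, 41 → 49.
Putting it together: 52  512  49.

52  512  49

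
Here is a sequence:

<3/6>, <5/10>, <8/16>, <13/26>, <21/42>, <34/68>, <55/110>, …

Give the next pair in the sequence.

<89/178>

First coordinate: 3, 5, 8, 13, 21, 34, 55 → 89 (each term is the sum of the two before it).
Second coordinate: always 2 × the first coordinate, so 6, 10, 16, 26, 42, 68, 110 → 178.
Putting it together: <89/178>.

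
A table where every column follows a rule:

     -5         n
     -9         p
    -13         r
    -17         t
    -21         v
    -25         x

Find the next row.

-29  z

For the first component, −4 each step: -5, -9, -13, -17, -21, -25 → -29.
Letter: letters move forward 2 places in the alphabet, so n, p, r, t, v, x → z.
Putting it together: -29  z.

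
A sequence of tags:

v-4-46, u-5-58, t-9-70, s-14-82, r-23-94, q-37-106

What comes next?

p-60-118

Letter goes v, u, t, s, r, q → p (letters move back 1 place in the alphabet).
For the second component, each term is the sum of the two before it: 4, 5, 9, 14, 23, 37 → 60.
Third component: +12 each step; 46, 58, 70, 82, 94, 106 → 118.
Combining the parts gives p-60-118.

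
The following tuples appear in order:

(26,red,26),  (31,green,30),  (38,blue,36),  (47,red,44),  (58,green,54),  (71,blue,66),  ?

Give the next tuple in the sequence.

(86,red,80)

First coordinate goes 26, 31, 38, 47, 58, 71 → 86 (differences are 5, 7, 9, … (increasing by 2 each time)).
Colour: repeats red → green → blue, so red, green, blue, red, green, blue → red.
Third coordinate — differences are 4, 6, 8, … (increasing by 2 each time): 26, 30, 36, 44, 54, 66 → 80.
Combining the parts gives (86,red,80).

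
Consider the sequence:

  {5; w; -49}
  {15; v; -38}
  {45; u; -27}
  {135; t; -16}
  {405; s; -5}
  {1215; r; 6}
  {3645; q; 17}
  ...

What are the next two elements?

{10935; p; 28}, {32805; o; 39}

First coordinate: ×3 each step; 5, 15, 45, 135, 405, 1215, 3645 → 10935 → 32805.
Letter goes w, v, u, t, s, r, q → p → o (letters move back 1 place in the alphabet).
Third coordinate — +11 each step: -49, -38, -27, -16, -5, 6, 17 → 28 → 39.
Putting the parts together: {10935; p; 28} and then {32805; o; 39}.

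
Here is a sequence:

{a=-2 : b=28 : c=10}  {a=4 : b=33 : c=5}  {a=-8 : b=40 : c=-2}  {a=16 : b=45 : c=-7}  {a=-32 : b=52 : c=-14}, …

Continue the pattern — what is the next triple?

A: -2, 4, -8, 16, -32 → 64 (×(-2) each step).
B goes 28, 33, 40, 45, 52 → 57 (alternating steps +5, +7, +5, +7, …).
C — together with the b always sums to 38: 10, 5, -2, -7, -14 → -19.
Putting it together: {a=64 : b=57 : c=-19}.

{a=64 : b=57 : c=-19}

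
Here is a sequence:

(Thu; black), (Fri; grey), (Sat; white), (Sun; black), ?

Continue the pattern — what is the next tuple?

Day goes Thu, Fri, Sat, Sun → Mon (runs through the weekdays Mon→Sun).
Shade goes black, grey, white, black → grey (repeats black → grey → white).
So the next tuple is (Mon; grey).

(Mon; grey)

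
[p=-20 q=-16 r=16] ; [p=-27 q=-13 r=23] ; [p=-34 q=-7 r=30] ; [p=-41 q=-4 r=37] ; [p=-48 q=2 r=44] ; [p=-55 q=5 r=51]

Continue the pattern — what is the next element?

[p=-62 q=11 r=58]

P: -20, -27, -34, -41, -48, -55 → -62 (−7 each step).
Q: -16, -13, -7, -4, 2, 5 → 11 (alternating steps +3, +6, +3, +6, …).
R: 16, 23, 30, 37, 44, 51 → 58 (together with the p always sums to -4).
Combining the parts gives [p=-62 q=11 r=58].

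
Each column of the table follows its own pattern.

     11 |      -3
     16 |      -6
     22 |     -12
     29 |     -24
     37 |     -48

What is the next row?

46  -96

First component goes 11, 16, 22, 29, 37 → 46 (differences are 5, 6, 7, … (increasing by 1 each time)).
Second component: ×2 each step; -3, -6, -12, -24, -48 → -96.
So the next row is 46  -96.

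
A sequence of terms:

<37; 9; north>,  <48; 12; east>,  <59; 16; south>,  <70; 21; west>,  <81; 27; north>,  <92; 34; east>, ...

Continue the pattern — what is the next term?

<103; 42; south>

For the first part, +11 each step: 37, 48, 59, 70, 81, 92 → 103.
Second part — differences are 3, 4, 5, … (increasing by 1 each time): 9, 12, 16, 21, 27, 34 → 42.
Direction: repeats north → east → south → west; north, east, south, west, north, east → south.
Combining the parts gives <103; 42; south>.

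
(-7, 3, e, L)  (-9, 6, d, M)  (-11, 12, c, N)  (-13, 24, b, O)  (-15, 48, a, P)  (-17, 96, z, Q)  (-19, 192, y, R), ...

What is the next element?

First component — −2 each step: -7, -9, -11, -13, -15, -17, -19 → -21.
Second component: ×2 each step, so 3, 6, 12, 24, 48, 96, 192 → 384.
First letter: letters move back 1 place in the alphabet, wrapping A→Z, so e, d, c, b, a, z, y → x.
For the second letter, letters move forward 1 place in the alphabet: L, M, N, O, P, Q, R → S.
Putting it together: (-21, 384, x, S).

(-21, 384, x, S)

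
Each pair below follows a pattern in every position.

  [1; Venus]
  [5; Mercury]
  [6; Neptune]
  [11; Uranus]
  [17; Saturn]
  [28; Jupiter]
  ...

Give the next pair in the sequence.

[45; Mars]

First slot — each term is the sum of the two before it: 1, 5, 6, 11, 17, 28 → 45.
Planet — runs backward through the planets Mercury→Neptune: Venus, Mercury, Neptune, Uranus, Saturn, Jupiter → Mars.
Combining the parts gives [45; Mars].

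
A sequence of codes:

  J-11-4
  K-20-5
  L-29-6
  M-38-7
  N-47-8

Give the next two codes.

Letter: letters move forward 1 place in the alphabet, so J, K, L, M, N → O → P.
Second component — +9 each step: 11, 20, 29, 38, 47 → 56 → 65.
Third component: 4, 5, 6, 7, 8 → 9 → 10 (+1 each step).
So the next two codes are O-56-9 and P-65-10.

O-56-9, P-65-10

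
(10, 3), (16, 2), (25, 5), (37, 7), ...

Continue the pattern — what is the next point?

(52, 12)

First entry: differences are 6, 9, 12, … (increasing by 3 each time), so 10, 16, 25, 37 → 52.
Second entry — each term is the sum of the two before it: 3, 2, 5, 7 → 12.
Putting it together: (52, 12).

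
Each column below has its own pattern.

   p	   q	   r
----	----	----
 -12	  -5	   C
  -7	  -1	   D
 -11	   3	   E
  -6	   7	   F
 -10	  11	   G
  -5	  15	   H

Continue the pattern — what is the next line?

Column p: alternating steps +5, −4, +5, −4, …; -12, -7, -11, -6, -10, -5 → -9.
Column q: +4 each step; -5, -1, 3, 7, 11, 15 → 19.
Column r: C, D, E, F, G, H → I (letters move forward 1 place in the alphabet).
Putting it together: -9  19  I.

-9  19  I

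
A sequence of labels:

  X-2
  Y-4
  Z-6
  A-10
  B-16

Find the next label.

C-26

Letter — letters move forward 1 place in the alphabet, wrapping Z→A: X, Y, Z, A, B → C.
Second component: each term is the sum of the two before it; 2, 4, 6, 10, 16 → 26.
Putting it together: C-26.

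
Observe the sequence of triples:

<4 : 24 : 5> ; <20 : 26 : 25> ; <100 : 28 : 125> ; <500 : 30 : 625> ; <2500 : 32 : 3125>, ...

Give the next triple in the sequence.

First part — ×5 each step: 4, 20, 100, 500, 2500 → 12500.
Second part: +2 each step; 24, 26, 28, 30, 32 → 34.
Third part: 5, 25, 125, 625, 3125 → 15625 (×5 each step).
Combining the parts gives <12500 : 34 : 15625>.

<12500 : 34 : 15625>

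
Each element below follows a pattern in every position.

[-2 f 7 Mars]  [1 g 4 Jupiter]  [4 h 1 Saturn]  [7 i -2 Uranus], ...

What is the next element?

[10 j -5 Neptune]

First part: -2, 1, 4, 7 → 10 (+3 each step).
Letter — letters move forward 1 place in the alphabet: f, g, h, i → j.
Third part: together with the first part always sums to 5; 7, 4, 1, -2 → -5.
Planet: Mars, Jupiter, Saturn, Uranus → Neptune (runs through the planets Mercury→Neptune).
Putting it together: [10 j -5 Neptune].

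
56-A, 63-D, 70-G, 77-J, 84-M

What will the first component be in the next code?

91

First component: +7 each step; 56, 63, 70, 77, 84 → 91.
Letter: A, D, G, J, M → P (letters move forward 3 places in the alphabet).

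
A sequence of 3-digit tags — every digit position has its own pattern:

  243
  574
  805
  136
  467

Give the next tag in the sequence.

798

First digit: +3 each step, mod 10, so 2, 5, 8, 1, 4 → 7.
For the second digit, +3 each step, mod 10: 4, 7, 0, 3, 6 → 9.
For the third digit, +1 each step, mod 10: 3, 4, 5, 6, 7 → 8.
So the next tag is 798.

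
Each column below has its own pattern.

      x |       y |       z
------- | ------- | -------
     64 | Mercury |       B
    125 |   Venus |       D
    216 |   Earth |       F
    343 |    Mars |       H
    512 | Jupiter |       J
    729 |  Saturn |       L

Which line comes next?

Column x — perfect cubes: 4³, 5³, 6³, …: 64, 125, 216, 343, 512, 729 → 1000.
Column y: runs through the planets Mercury→Neptune, so Mercury, Venus, Earth, Mars, Jupiter, Saturn → Uranus.
Column z: B, D, F, H, J, L → N (letters move forward 2 places in the alphabet).
Putting it together: 1000  Uranus  N.

1000  Uranus  N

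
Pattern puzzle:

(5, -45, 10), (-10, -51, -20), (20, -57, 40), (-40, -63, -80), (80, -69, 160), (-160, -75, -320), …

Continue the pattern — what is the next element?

First component: ×(-2) each step, so 5, -10, 20, -40, 80, -160 → 320.
Second component goes -45, -51, -57, -63, -69, -75 → -81 (−6 each step).
Third component: 10, -20, 40, -80, 160, -320 → 640 (always 2 × the first component).
Combining the parts gives (320, -81, 640).

(320, -81, 640)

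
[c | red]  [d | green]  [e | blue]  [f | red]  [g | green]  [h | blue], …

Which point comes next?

[i | red]

Letter goes c, d, e, f, g, h → i (letters move forward 1 place in the alphabet).
Colour goes red, green, blue, red, green, blue → red (repeats red → green → blue).
Putting it together: [i | red].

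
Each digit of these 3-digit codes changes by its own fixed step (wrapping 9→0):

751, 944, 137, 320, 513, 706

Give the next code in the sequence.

First digit: +2 each step, mod 10; 7, 9, 1, 3, 5, 7 → 9.
Second digit: 5, 4, 3, 2, 1, 0 → 9 (−1 each step, mod 10).
Third digit goes 1, 4, 7, 0, 3, 6 → 9 (+3 each step, mod 10).
Putting it together: 999.

999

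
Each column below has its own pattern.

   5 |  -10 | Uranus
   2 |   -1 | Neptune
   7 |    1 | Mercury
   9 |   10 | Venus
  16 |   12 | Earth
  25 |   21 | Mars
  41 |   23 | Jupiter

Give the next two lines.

66  32  Saturn; 107  34  Uranus

First component: 5, 2, 7, 9, 16, 25, 41 → 66 → 107 (each term is the sum of the two before it).
For the second component, alternating steps +9, +2, +9, +2, …: -10, -1, 1, 10, 12, 21, 23 → 32 → 34.
Planet: runs through the planets Mercury→Neptune, so Uranus, Neptune, Mercury, Venus, Earth, Mars, Jupiter → Saturn → Uranus.
Putting the parts together: 66  32  Saturn and then 107  34  Uranus.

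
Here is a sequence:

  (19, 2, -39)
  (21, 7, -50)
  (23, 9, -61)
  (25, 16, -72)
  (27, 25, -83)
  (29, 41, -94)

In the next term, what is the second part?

66

Second part: each term is the sum of the two before it, so 2, 7, 9, 16, 25, 41 → 66.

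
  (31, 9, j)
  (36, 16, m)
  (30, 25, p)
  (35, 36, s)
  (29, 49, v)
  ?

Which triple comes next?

First coordinate goes 31, 36, 30, 35, 29 → 34 (alternating steps +5, −6, +5, −6, …).
Second coordinate: perfect squares: 3², 4², 5², …, so 9, 16, 25, 36, 49 → 64.
Letter — letters move forward 3 places in the alphabet: j, m, p, s, v → y.
Combining the parts gives (34, 64, y).

(34, 64, y)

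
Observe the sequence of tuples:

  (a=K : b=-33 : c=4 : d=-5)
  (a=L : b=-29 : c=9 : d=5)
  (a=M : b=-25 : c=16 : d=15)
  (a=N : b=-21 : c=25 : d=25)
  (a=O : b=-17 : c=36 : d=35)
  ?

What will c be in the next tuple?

49

A — letters move forward 1 place in the alphabet: K, L, M, N, O → P.
B: +4 each step, so -33, -29, -25, -21, -17 → -13.
C — perfect squares: 2², 3², 4², …: 4, 9, 16, 25, 36 → 49.
D — +10 each step: -5, 5, 15, 25, 35 → 45.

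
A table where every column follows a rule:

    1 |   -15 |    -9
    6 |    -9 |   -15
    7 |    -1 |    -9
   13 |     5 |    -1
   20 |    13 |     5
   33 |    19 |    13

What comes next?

53  27  19

First component: 1, 6, 7, 13, 20, 33 → 53 (each term is the sum of the two before it).
Second component: alternating steps +6, +8, +6, +8, …; -15, -9, -1, 5, 13, 19 → 27.
Third component goes -9, -15, -9, -1, 5, 13 → 19 (always the previous value of the second component).
Putting it together: 53  27  19.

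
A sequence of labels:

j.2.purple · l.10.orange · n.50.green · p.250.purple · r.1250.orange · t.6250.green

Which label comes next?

Letter: letters move forward 2 places in the alphabet; j, l, n, p, r, t → v.
Second component — ×5 each step: 2, 10, 50, 250, 1250, 6250 → 31250.
Colour: repeats purple → orange → green, so purple, orange, green, purple, orange, green → purple.
Combining the parts gives v.31250.purple.

v.31250.purple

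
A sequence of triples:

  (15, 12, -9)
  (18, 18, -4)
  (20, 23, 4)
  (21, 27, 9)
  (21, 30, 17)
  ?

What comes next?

(20, 32, 22)

First part — differences are 3, 2, 1, … (decreasing by 1 each time): 15, 18, 20, 21, 21 → 20.
Second part: differences are 6, 5, 4, … (decreasing by 1 each time), so 12, 18, 23, 27, 30 → 32.
Third part: -9, -4, 4, 9, 17 → 22 (alternating steps +5, +8, +5, +8, …).
So the next triple is (20, 32, 22).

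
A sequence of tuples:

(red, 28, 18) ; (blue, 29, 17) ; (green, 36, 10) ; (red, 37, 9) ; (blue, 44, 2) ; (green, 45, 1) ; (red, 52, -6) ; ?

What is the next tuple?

Colour: repeats red → blue → green; red, blue, green, red, blue, green, red → blue.
For the second slot, alternating steps +1, +7, +1, +7, …: 28, 29, 36, 37, 44, 45, 52 → 53.
For the third slot, together with the second slot always sums to 46: 18, 17, 10, 9, 2, 1, -6 → -7.
Combining the parts gives (blue, 53, -7).

(blue, 53, -7)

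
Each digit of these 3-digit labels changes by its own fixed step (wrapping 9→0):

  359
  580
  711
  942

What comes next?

First digit — +2 each step, mod 10: 3, 5, 7, 9 → 1.
Second digit goes 5, 8, 1, 4 → 7 (+3 each step, mod 10).
Third digit goes 9, 0, 1, 2 → 3 (+1 each step, mod 10).
Combining the parts gives 173.

173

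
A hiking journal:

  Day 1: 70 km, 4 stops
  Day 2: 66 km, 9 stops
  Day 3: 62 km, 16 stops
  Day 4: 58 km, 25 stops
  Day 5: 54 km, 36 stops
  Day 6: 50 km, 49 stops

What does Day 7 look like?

46 km, 64 stops

For the km, −4 each step: 70, 66, 62, 58, 54, 50 → 46.
Stops — perfect squares: 2², 3², 4², …: 4, 9, 16, 25, 36, 49 → 64.
So the next line is 46 km, 64 stops.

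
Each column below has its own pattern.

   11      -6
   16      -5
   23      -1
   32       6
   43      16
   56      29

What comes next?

First component: differences are 5, 7, 9, … (increasing by 2 each time), so 11, 16, 23, 32, 43, 56 → 71.
Second component goes -6, -5, -1, 6, 16, 29 → 45 (differences are 1, 4, 7, … (increasing by 3 each time)).
Combining the parts gives 71  45.

71  45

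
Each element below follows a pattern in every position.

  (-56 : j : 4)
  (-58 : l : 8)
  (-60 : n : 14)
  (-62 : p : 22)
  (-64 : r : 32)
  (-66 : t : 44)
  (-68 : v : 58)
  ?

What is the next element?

First component: -56, -58, -60, -62, -64, -66, -68 → -70 (−2 each step).
Letter: letters move forward 2 places in the alphabet; j, l, n, p, r, t, v → x.
Third component goes 4, 8, 14, 22, 32, 44, 58 → 74 (differences are 4, 6, 8, … (increasing by 2 each time)).
Combining the parts gives (-70 : x : 74).

(-70 : x : 74)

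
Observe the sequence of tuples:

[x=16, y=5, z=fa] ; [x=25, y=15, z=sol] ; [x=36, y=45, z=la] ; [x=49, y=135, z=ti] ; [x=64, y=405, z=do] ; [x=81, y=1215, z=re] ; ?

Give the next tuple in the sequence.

For the x, perfect squares: 4², 5², 6², …: 16, 25, 36, 49, 64, 81 → 100.
Y: 5, 15, 45, 135, 405, 1215 → 3645 (×3 each step).
Z goes fa, sol, la, ti, do, re → mi (runs through the solfège scale do→ti).
So the next tuple is [x=100, y=3645, z=mi].

[x=100, y=3645, z=mi]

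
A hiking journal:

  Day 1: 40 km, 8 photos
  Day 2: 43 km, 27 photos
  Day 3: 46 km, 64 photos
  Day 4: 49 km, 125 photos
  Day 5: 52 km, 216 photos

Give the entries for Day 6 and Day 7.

55 km, 343 photos; 58 km, 512 photos

Km — +3 each step: 40, 43, 46, 49, 52 → 55 → 58.
For the photos, perfect cubes: 2³, 3³, 4³, …: 8, 27, 64, 125, 216 → 343 → 512.
Putting the parts together: 55 km, 343 photos and then 58 km, 512 photos.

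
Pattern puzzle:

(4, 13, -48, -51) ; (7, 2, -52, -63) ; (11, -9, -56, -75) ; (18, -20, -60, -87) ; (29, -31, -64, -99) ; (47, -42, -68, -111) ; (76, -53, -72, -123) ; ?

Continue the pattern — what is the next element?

(123, -64, -76, -135)

First slot goes 4, 7, 11, 18, 29, 47, 76 → 123 (each term is the sum of the two before it).
For the second slot, −11 each step: 13, 2, -9, -20, -31, -42, -53 → -64.
Third slot goes -48, -52, -56, -60, -64, -68, -72 → -76 (−4 each step).
Fourth slot — −12 each step: -51, -63, -75, -87, -99, -111, -123 → -135.
So the next element is (123, -64, -76, -135).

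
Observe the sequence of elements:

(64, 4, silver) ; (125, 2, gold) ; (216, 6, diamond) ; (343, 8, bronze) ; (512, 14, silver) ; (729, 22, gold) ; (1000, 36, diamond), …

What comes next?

First value — perfect cubes: 4³, 5³, 6³, …: 64, 125, 216, 343, 512, 729, 1000 → 1331.
Second value: 4, 2, 6, 8, 14, 22, 36 → 58 (each term is the sum of the two before it).
For the rank, repeats silver → gold → diamond → bronze: silver, gold, diamond, bronze, silver, gold, diamond → bronze.
So the next element is (1331, 58, bronze).

(1331, 58, bronze)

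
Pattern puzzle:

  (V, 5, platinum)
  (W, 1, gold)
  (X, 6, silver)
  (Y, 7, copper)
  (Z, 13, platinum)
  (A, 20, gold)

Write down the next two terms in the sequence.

(B, 33, silver), (C, 53, copper)

Letter: letters move forward 1 place in the alphabet, wrapping Z→A; V, W, X, Y, Z, A → B → C.
Second entry: each term is the sum of the two before it, so 5, 1, 6, 7, 13, 20 → 33 → 53.
Metal: platinum, gold, silver, copper, platinum, gold → silver → copper (repeats platinum → gold → silver → copper).
Putting the parts together: (B, 33, silver) and then (C, 53, copper).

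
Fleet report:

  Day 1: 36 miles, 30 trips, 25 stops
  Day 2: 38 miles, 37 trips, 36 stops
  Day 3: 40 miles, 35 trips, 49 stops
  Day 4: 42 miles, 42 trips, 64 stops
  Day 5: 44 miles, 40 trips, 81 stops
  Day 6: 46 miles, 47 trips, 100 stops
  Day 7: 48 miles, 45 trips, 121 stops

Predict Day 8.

50 miles, 52 trips, 144 stops

Miles: 36, 38, 40, 42, 44, 46, 48 → 50 (+2 each step).
For the trips, alternating steps +7, −2, +7, −2, …: 30, 37, 35, 42, 40, 47, 45 → 52.
Stops goes 25, 36, 49, 64, 81, 100, 121 → 144 (perfect squares: 5², 6², 7², …).
Putting it together: 50 miles, 52 trips, 144 stops.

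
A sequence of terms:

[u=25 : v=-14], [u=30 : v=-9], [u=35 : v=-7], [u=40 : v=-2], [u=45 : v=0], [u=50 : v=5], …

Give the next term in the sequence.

U: +5 each step; 25, 30, 35, 40, 45, 50 → 55.
V goes -14, -9, -7, -2, 0, 5 → 7 (alternating steps +5, +2, +5, +2, …).
So the next term is [u=55 : v=7].

[u=55 : v=7]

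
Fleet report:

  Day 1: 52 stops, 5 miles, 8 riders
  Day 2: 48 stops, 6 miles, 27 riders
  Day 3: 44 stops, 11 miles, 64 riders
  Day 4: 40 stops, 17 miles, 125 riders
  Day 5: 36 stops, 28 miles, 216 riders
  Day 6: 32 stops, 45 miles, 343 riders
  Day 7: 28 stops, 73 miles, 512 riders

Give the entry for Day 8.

24 stops, 118 miles, 729 riders

Stops goes 52, 48, 44, 40, 36, 32, 28 → 24 (−4 each step).
Miles: each term is the sum of the two before it, so 5, 6, 11, 17, 28, 45, 73 → 118.
Riders: perfect cubes: 2³, 3³, 4³, …, so 8, 27, 64, 125, 216, 343, 512 → 729.
So the next record is 24 stops, 118 miles, 729 riders.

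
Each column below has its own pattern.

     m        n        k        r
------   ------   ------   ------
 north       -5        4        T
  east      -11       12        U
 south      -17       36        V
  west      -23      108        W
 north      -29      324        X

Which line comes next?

Column m: repeats north → east → south → west, so north, east, south, west, north → east.
Column n goes -5, -11, -17, -23, -29 → -35 (−6 each step).
Column k goes 4, 12, 36, 108, 324 → 972 (×3 each step).
Column r: letters move forward 1 place in the alphabet; T, U, V, W, X → Y.
Combining the parts gives east  -35  972  Y.

east  -35  972  Y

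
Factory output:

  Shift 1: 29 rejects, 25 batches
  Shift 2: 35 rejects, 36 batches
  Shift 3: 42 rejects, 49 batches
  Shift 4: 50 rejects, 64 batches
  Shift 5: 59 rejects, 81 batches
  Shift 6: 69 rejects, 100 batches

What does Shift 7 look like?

80 rejects, 121 batches

For the rejects, differences are 6, 7, 8, … (increasing by 1 each time): 29, 35, 42, 50, 59, 69 → 80.
Batches: 25, 36, 49, 64, 81, 100 → 121 (perfect squares: 5², 6², 7², …).
Combining the parts gives 80 rejects, 121 batches.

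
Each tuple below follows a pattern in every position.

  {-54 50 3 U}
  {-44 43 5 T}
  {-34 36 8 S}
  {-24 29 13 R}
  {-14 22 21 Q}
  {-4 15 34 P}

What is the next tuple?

{6 8 55 O}

For the first entry, +10 each step: -54, -44, -34, -24, -14, -4 → 6.
Second entry — −7 each step: 50, 43, 36, 29, 22, 15 → 8.
For the third entry, each term is the sum of the two before it: 3, 5, 8, 13, 21, 34 → 55.
Letter goes U, T, S, R, Q, P → O (letters move back 1 place in the alphabet).
So the next tuple is {6 8 55 O}.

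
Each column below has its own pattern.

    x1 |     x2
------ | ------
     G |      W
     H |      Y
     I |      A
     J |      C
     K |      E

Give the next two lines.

L  G; M  I

Column x1: G, H, I, J, K → L → M (letters move forward 1 place in the alphabet).
Column x2 goes W, Y, A, C, E → G → I (letters move forward 2 places in the alphabet, wrapping Z→A).
So the next two lines are L  G and M  I.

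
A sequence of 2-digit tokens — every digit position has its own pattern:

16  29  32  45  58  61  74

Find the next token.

For the first digit, +1 each step, mod 10: 1, 2, 3, 4, 5, 6, 7 → 8.
Second digit: +3 each step, mod 10; 6, 9, 2, 5, 8, 1, 4 → 7.
So the next token is 87.

87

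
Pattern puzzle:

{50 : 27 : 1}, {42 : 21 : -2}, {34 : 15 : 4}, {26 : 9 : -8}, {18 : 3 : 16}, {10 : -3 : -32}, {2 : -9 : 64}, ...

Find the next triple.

First component: −8 each step, so 50, 42, 34, 26, 18, 10, 2 → -6.
For the second component, −6 each step: 27, 21, 15, 9, 3, -3, -9 → -15.
Third component: 1, -2, 4, -8, 16, -32, 64 → -128 (×(-2) each step).
Putting it together: {-6 : -15 : -128}.

{-6 : -15 : -128}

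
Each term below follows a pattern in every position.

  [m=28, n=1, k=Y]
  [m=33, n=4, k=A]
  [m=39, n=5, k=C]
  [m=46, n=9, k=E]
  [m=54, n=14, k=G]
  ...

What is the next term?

[m=63, n=23, k=I]

M: differences are 5, 6, 7, … (increasing by 1 each time); 28, 33, 39, 46, 54 → 63.
N goes 1, 4, 5, 9, 14 → 23 (each term is the sum of the two before it).
For the k, letters move forward 2 places in the alphabet, wrapping Z→A: Y, A, C, E, G → I.
Putting it together: [m=63, n=23, k=I].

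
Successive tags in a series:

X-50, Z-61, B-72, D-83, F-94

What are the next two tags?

Letter: letters move forward 2 places in the alphabet, wrapping Z→A, so X, Z, B, D, F → H → J.
Second component — +11 each step: 50, 61, 72, 83, 94 → 105 → 116.
Putting the parts together: H-105 and then J-116.

H-105 then J-116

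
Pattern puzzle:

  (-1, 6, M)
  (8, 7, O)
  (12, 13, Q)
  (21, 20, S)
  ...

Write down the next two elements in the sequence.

First part: alternating steps +9, +4, +9, +4, …; -1, 8, 12, 21 → 25 → 34.
Second part goes 6, 7, 13, 20 → 33 → 53 (each term is the sum of the two before it).
Letter goes M, O, Q, S → U → W (letters move forward 2 places in the alphabet).
So the next two elements are (25, 33, U) and (34, 53, W).

(25, 33, U), (34, 53, W)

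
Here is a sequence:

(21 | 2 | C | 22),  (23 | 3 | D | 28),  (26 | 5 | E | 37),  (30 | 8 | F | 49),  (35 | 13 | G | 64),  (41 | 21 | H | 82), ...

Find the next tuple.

First entry — differences are 2, 3, 4, … (increasing by 1 each time): 21, 23, 26, 30, 35, 41 → 48.
Second entry: each term is the sum of the two before it; 2, 3, 5, 8, 13, 21 → 34.
Letter: C, D, E, F, G, H → I (letters move forward 1 place in the alphabet).
Fourth entry: differences are 6, 9, 12, … (increasing by 3 each time); 22, 28, 37, 49, 64, 82 → 103.
Putting it together: (48 | 34 | I | 103).

(48 | 34 | I | 103)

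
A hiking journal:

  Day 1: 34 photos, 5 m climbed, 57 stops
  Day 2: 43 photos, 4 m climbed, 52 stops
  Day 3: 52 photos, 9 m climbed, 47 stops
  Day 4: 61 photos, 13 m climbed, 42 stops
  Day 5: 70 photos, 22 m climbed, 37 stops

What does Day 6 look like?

79 photos, 35 m climbed, 32 stops

Photos: 34, 43, 52, 61, 70 → 79 (+9 each step).
M climbed — each term is the sum of the two before it: 5, 4, 9, 13, 22 → 35.
Stops goes 57, 52, 47, 42, 37 → 32 (−5 each step).
Putting it together: 79 photos, 35 m climbed, 32 stops.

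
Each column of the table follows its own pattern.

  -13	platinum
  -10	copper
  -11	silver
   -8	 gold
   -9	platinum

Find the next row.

-6  copper

First component: -13, -10, -11, -8, -9 → -6 (alternating steps +3, −1, +3, −1, …).
Metal goes platinum, copper, silver, gold, platinum → copper (repeats platinum → copper → silver → gold).
So the next row is -6  copper.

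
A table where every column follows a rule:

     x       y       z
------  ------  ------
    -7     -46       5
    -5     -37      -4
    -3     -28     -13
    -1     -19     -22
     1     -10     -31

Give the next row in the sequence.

Column x — +2 each step: -7, -5, -3, -1, 1 → 3.
Column y: -46, -37, -28, -19, -10 → -1 (+9 each step).
Column z: together with the column y always sums to -41, so 5, -4, -13, -22, -31 → -40.
Putting it together: 3  -1  -40.

3  -1  -40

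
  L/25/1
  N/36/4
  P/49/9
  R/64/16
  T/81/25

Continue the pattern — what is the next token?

Letter — letters move forward 2 places in the alphabet: L, N, P, R, T → V.
For the second component, perfect squares: 5², 6², 7², …: 25, 36, 49, 64, 81 → 100.
Third component: 1, 4, 9, 16, 25 → 36 (perfect squares: 1², 2², 3², …).
Putting it together: V/100/36.

V/100/36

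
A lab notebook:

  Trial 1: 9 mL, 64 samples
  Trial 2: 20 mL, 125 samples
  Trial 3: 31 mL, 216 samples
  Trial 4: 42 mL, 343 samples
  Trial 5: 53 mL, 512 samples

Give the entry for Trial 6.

ML goes 9, 20, 31, 42, 53 → 64 (+11 each step).
Samples goes 64, 125, 216, 343, 512 → 729 (perfect cubes: 4³, 5³, 6³, …).
So the next record is 64 mL, 729 samples.

64 mL, 729 samples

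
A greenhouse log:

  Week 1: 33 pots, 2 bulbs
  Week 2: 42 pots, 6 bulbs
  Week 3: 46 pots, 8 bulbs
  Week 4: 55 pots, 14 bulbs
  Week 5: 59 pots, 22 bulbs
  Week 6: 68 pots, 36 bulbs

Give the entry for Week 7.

72 pots, 58 bulbs

For the pots, alternating steps +9, +4, +9, +4, …: 33, 42, 46, 55, 59, 68 → 72.
Bulbs: 2, 6, 8, 14, 22, 36 → 58 (each term is the sum of the two before it).
Putting it together: 72 pots, 58 bulbs.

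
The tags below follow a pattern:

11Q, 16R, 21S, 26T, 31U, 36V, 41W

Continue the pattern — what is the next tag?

46X

First component goes 11, 16, 21, 26, 31, 36, 41 → 46 (+5 each step).
Letter goes Q, R, S, T, U, V, W → X (letters move forward 1 place in the alphabet).
Putting it together: 46X.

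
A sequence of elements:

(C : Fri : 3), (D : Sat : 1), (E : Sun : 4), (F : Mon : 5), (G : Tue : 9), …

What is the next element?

(H : Wed : 14)

Letter: letters move forward 1 place in the alphabet; C, D, E, F, G → H.
For the day, runs through the weekdays Mon→Sun: Fri, Sat, Sun, Mon, Tue → Wed.
For the third value, each term is the sum of the two before it: 3, 1, 4, 5, 9 → 14.
Putting it together: (H : Wed : 14).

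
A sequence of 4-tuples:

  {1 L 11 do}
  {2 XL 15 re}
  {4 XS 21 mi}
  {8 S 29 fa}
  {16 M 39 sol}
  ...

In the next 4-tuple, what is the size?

Size: runs through clothing sizes XS→XL; L, XL, XS, S, M → L.

L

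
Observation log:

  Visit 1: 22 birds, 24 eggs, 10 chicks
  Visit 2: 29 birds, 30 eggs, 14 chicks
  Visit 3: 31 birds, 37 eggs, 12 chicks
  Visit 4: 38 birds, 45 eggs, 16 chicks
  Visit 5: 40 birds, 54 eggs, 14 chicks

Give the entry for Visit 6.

47 birds, 64 eggs, 18 chicks

Birds — alternating steps +7, +2, +7, +2, …: 22, 29, 31, 38, 40 → 47.
Eggs — differences are 6, 7, 8, … (increasing by 1 each time): 24, 30, 37, 45, 54 → 64.
Chicks goes 10, 14, 12, 16, 14 → 18 (alternating steps +4, −2, +4, −2, …).
Putting it together: 47 birds, 64 eggs, 18 chicks.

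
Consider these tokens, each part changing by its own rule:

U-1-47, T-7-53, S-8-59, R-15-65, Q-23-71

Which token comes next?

For the letter, letters move back 1 place in the alphabet: U, T, S, R, Q → P.
Second component: each term is the sum of the two before it; 1, 7, 8, 15, 23 → 38.
Third component: 47, 53, 59, 65, 71 → 77 (+6 each step).
So the next token is P-38-77.

P-38-77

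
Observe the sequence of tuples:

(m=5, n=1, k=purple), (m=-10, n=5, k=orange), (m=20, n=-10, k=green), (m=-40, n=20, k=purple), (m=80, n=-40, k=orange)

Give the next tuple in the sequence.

(m=-160, n=80, k=green)

M — ×(-2) each step: 5, -10, 20, -40, 80 → -160.
N: always the previous value of the m; 1, 5, -10, 20, -40 → 80.
K: repeats purple → orange → green; purple, orange, green, purple, orange → green.
Putting it together: (m=-160, n=80, k=green).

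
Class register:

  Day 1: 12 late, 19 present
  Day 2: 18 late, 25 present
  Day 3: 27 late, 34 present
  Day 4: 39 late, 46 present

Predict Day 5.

54 late, 61 present

Late goes 12, 18, 27, 39 → 54 (differences are 6, 9, 12, … (increasing by 3 each time)).
For the present, always 7 more than the late: 19, 25, 34, 46 → 61.
Putting it together: 54 late, 61 present.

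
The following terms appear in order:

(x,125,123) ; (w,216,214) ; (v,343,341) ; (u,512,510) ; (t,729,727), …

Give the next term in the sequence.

(s,1000,998)

Letter: x, w, v, u, t → s (letters move back 1 place in the alphabet).
Second entry: perfect cubes: 5³, 6³, 7³, …; 125, 216, 343, 512, 729 → 1000.
Third entry goes 123, 214, 341, 510, 727 → 998 (always 2 less than the second entry).
So the next term is (s,1000,998).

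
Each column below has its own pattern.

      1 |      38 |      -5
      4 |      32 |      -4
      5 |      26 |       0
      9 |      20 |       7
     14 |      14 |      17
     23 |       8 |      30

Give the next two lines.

37  2  46; 60  -4  65

First component: each term is the sum of the two before it, so 1, 4, 5, 9, 14, 23 → 37 → 60.
Second component: −6 each step; 38, 32, 26, 20, 14, 8 → 2 → -4.
Third component goes -5, -4, 0, 7, 17, 30 → 46 → 65 (differences are 1, 4, 7, … (increasing by 3 each time)).
So the next two lines are 37  2  46 and 60  -4  65.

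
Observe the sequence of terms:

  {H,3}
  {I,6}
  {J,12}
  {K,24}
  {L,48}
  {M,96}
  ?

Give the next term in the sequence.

Letter — letters move forward 1 place in the alphabet: H, I, J, K, L, M → N.
Second slot — ×2 each step: 3, 6, 12, 24, 48, 96 → 192.
Combining the parts gives {N,192}.

{N,192}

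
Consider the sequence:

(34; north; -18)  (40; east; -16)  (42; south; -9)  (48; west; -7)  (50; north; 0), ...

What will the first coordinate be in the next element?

First coordinate — alternating steps +6, +2, +6, +2, …: 34, 40, 42, 48, 50 → 56.

56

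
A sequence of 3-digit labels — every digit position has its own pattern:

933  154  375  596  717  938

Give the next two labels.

First digit goes 9, 1, 3, 5, 7, 9 → 1 → 3 (+2 each step, mod 10).
Second digit: 3, 5, 7, 9, 1, 3 → 5 → 7 (+2 each step, mod 10).
Third digit goes 3, 4, 5, 6, 7, 8 → 9 → 0 (+1 each step, mod 10).
Putting the parts together: 159 and then 370.

159, 370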